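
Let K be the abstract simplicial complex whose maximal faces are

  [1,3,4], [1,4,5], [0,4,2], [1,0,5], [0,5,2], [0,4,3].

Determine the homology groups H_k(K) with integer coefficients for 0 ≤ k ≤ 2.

Order the vertices as 0 < 1 < 2 < 3 < 4 < 5. Listing each simplex with vertices in this order, K has dimension 2 with simplices:

  0-simplices (6): [0], [1], [2], [3], [4], [5]
  1-simplices (12): [0,1], [0,2], [0,3], [0,4], [0,5], [1,3], [1,4], [1,5], [2,4], [2,5], [3,4], [4,5]
  2-simplices (6): [0,1,5], [0,2,4], [0,2,5], [0,3,4], [1,3,4], [1,4,5]

so the chain groups are C_0 ≅ Z^6, C_1 ≅ Z^12, C_2 ≅ Z^6.

The boundary map ∂_1: C_1 → C_0 sends each edge [p,q] (with p < q) to q − p. For instance
  ∂[0,5] = [5] − [0].
The 6×12 boundary matrix has rank 5 and Smith normal form diag(1,1,1,1,1).

∂_2: C_2 → C_1 sends each 2-simplex [p,q,r] to [q,r] − [p,r] + [p,q]. For instance
  ∂[0,2,4] = [2,4] − [0,4] + [0,2],
  ∂[0,3,4] = [3,4] − [0,4] + [0,3].
This gives a 12×6 integer matrix of rank 6; reducing to Smith normal form yields diagonal entries (1,1,1,1,1,1).

Now H_k = ker ∂_k / im ∂_{k+1}, so:

  H_0: rank C_0 − rank ∂_1 = 6 − 5 = 1, and the invariant factors of ∂_1 are all 1, so H_0 = Z.
  H_1: rank ker ∂_1 − rank ∂_2 = (12 − 5) − 6 = 1, and the invariant factors of ∂_2 are all 1, so H_1 = Z.
  H_2: rank ker ∂_2 − rank ∂_3 = (6 − 6) − 0 = 0, and there is no ∂_3, so H_2 = 0.

As a check, the Euler characteristic is 6 − 12 + 6 = 0, which agrees with 1 − 1 + 0 = 0.

H_0 ≅ Z,  H_1 ≅ Z,  H_2 = 0.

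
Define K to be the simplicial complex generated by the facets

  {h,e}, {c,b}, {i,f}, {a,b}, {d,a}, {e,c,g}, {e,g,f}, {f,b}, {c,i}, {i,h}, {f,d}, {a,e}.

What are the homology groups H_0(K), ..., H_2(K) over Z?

K has 9 vertices, 15 edges, 2 triangles.
rank ∂_0 = 0, rank ∂_1 = 8 ⇒ b_0 = 9 − 0 − 8 = 1; all invariant factors of ∂_1 are 1 so no torsion. So H_0 = Z.
rank ∂_1 = 8, rank ∂_2 = 2 ⇒ b_1 = 15 − 8 − 2 = 5; all invariant factors of ∂_2 are 1 so no torsion. So H_1 = Z^5.
rank ∂_2 = 2, rank ∂_3 = 0 ⇒ b_2 = 2 − 2 − 0 = 0. So H_2 = 0.

H_0 = Z,  H_1 = Z^5,  H_2 = 0.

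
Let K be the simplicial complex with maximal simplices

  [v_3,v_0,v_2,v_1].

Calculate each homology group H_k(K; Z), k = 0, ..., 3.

H_0 = Z,  H_1 = 0,  H_2 = 0,  H_3 = 0.

Order the vertices as v_0 < v_1 < v_2 < v_3. Listing each simplex with vertices in this order, K has dimension 3 with simplices:

  0-simplices (4): [v_0], [v_1], [v_2], [v_3]
  1-simplices (6): [v_0,v_1], [v_0,v_2], [v_0,v_3], [v_1,v_2], [v_1,v_3], [v_2,v_3]
  2-simplices (4): [v_0,v_1,v_2], [v_0,v_1,v_3], [v_0,v_2,v_3], [v_1,v_2,v_3]
  3-simplices (1): [v_0,v_1,v_2,v_3]

so the chain groups are C_0 ≅ Z^4, C_1 ≅ Z^6, C_2 ≅ Z^4, C_3 ≅ Z^1.

The boundary map ∂_1: C_1 → C_0 is given by ∂[p,q] = [q] − [p]. For instance
  ∂[v_2,v_3] = [v_3] − [v_2].
As a 4×6 matrix over Z this has rank 3, with invariant factors (1,1,1).

The boundary map ∂_2: C_2 → C_1 sends each 2-simplex [p,q,r] to [q,r] − [p,r] + [p,q]. For instance
  ∂[v_1,v_2,v_3] = [v_2,v_3] − [v_1,v_3] + [v_1,v_2],
  ∂[v_0,v_1,v_2] = [v_1,v_2] − [v_0,v_2] + [v_0,v_1].
As a 6×4 matrix over Z this has rank 3, with invariant factors (1,1,1).

Boundary ∂_3: C_3 → C_2 sends each 3-simplex σ to the alternating sum Σ_i (−1)^i (σ with its i-th vertex removed). For instance
  ∂[v_0,v_1,v_2,v_3] = [v_1,v_2,v_3] − [v_0,v_2,v_3] + [v_0,v_1,v_3] − [v_0,v_1,v_2].
As a 4×1 matrix over Z this has rank 1, with invariant factors (1).

Computing H_k = (kernel of ∂_k) / (image of ∂_{k+1}):

  H_0: rank C_0 − rank ∂_1 = 4 − 3 = 1, and the invariant factors of ∂_1 are all 1, so H_0 = Z.
  H_1: rank ker ∂_1 − rank ∂_2 = (6 − 3) − 3 = 0, and the invariant factors of ∂_2 are all 1, so H_1 = 0.
  H_2: rank ker ∂_2 − rank ∂_3 = (4 − 3) − 1 = 0, and the invariant factors of ∂_3 are all 1, so H_2 = 0.
  H_3: rank ker ∂_3 − rank ∂_4 = (1 − 1) − 0 = 0, and there is no ∂_4, so H_3 = 0.

As a check, the Euler characteristic is 4 − 6 + 4 − 1 = 1, which agrees with 1 − 0 + 0 − 0 = 1.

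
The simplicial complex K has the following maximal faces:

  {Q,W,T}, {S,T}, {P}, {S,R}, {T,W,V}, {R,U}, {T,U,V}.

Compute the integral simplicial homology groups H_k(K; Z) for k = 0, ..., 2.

We work with the vertex ordering P < Q < R < S < T < U < V < W. The simplices of K, each written with vertices in increasing order, are:

  0-simplices (8): P, Q, R, S, T, U, V, W
  1-simplices (10): QT, QW, RS, RU, ST, TU, TV, TW, UV, VW
  2-simplices (3): QTW, TUV, TVW

Hence C_0 ≅ Z^8, C_1 ≅ Z^10, C_2 ≅ Z^3.

Boundary ∂_1: C_1 → C_0 sends each edge [p,q] (with p < q) to q − p. For instance
  ∂QW = W − Q.
As a 8×10 matrix over Z this has rank 6, with invariant factors (1,1,1,1,1,1).

The boundary map ∂_2: C_2 → C_1 acts by ∂[p,q,r] = [q,r] − [p,r] + [p,q]. For instance
  ∂QTW = TW − QW + QT,
  ∂TUV = UV − TV + TU.
This gives a 10×3 integer matrix of rank 3; reducing to Smith normal form yields diagonal entries (1,1,1).

Now H_k = ker ∂_k / im ∂_{k+1}, so:

  H_0: rank C_0 − rank ∂_1 = 8 − 6 = 2, and the invariant factors of ∂_1 are all 1, so H_0 ≅ Z^2.
  H_1: rank ker ∂_1 − rank ∂_2 = (10 − 6) − 3 = 1, and the invariant factors of ∂_2 are all 1, so H_1 ≅ Z.
  H_2: rank ker ∂_2 − rank ∂_3 = (3 − 3) − 0 = 0, and there is no ∂_3, so H_2 ≅ 0.

As a check, the Euler characteristic is 8 − 10 + 3 = 1, which agrees with 2 − 1 + 0 = 1.

H_0 = Z^2,  H_1 = Z,  H_2 = 0.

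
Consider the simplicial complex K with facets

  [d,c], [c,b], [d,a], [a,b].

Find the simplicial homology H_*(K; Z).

H_0 = Z,  H_1 = Z.

Fix the vertex order a < b < c < d and write every simplex with vertices in increasing order. Then dim K = 1 and the simplices of K are:

  0-simplices (4): a, b, c, d
  1-simplices (4): ab, ad, bc, cd

so the chain groups are C_0 ≅ Z^4, C_1 ≅ Z^4.

Boundary ∂_1: C_1 → C_0 sends each edge [p,q] (with p < q) to q − p. For instance
  ∂cd = d − c.
As a 4×4 matrix over Z this has rank 3, with invariant factors (1,1,1).

From H_k ≅ ker(∂_k) / im(∂_{k+1}) we obtain:

  H_0: rank C_0 − rank ∂_1 = 4 − 3 = 1, and the invariant factors of ∂_1 are all 1, so H_0 ≅ Z.
  H_1: rank ker ∂_1 − rank ∂_2 = (4 − 3) − 0 = 1, and there is no ∂_2, so H_1 ≅ Z.

(K is a triangulation of the circle S^1.)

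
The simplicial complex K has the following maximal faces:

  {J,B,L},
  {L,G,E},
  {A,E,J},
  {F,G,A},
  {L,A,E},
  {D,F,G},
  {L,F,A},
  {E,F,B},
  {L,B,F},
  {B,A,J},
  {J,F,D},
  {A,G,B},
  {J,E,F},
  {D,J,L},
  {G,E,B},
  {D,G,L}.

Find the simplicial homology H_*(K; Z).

Order the vertices as A < B < D < E < F < G < J < L. Listing each simplex with vertices in this order, K has dimension 2 with simplices:

  0-simplices (8): A, B, D, E, F, G, J, L
  1-simplices (24): AB, AE, AF, AG, AJ, AL, BE, BF, BG, BJ, BL, DF, DG, DJ, DL, EF, EG, EJ, EL, FG, FJ, FL, GL, JL
  2-simplices (16): ABG, ABJ, AEJ, AEL, AFG, AFL, BEF, BEG, BFL, BJL, DFG, DFJ, DGL, DJL, EFJ, EGL

so the chain groups are C_0 ≅ Z^8, C_1 ≅ Z^24, C_2 ≅ Z^16.

Boundary ∂_1: C_1 → C_0 sends each edge [p,q] (with p < q) to q − p. For instance
  ∂FG = G − F.
This gives a 8×24 integer matrix of rank 7; reducing to Smith normal form yields diagonal entries (1,1,1,1,1,1,1).

Boundary ∂_2: C_2 → C_1 sends each 2-simplex [p,q,r] to [q,r] − [p,r] + [p,q]. For instance
  ∂AEL = EL − AL + AE,
  ∂BEG = EG − BG + BE.
The resulting 24×16 matrix has rank 15, and its Smith normal form has invariant factors (1,1,1,1,1,1,1,1,1,1,1,1,1,1,1).

Computing H_k = (kernel of ∂_k) / (image of ∂_{k+1}):

  H_0: rank C_0 − rank ∂_1 = 8 − 7 = 1, and the invariant factors of ∂_1 are all 1, so H_0 ≅ Z.
  H_1: rank ker ∂_1 − rank ∂_2 = (24 − 7) − 15 = 2, and the invariant factors of ∂_2 are all 1, so H_1 ≅ Z^2.
  H_2: rank ker ∂_2 − rank ∂_3 = (16 − 15) − 0 = 1, and there is no ∂_3, so H_2 ≅ Z.

As a check, the Euler characteristic is 8 − 24 + 16 = 0, which agrees with 1 − 2 + 1 = 0.
(K is a triangulation of the torus T^2.)

H_0 ≅ Z,  H_1 ≅ Z^2,  H_2 ≅ Z.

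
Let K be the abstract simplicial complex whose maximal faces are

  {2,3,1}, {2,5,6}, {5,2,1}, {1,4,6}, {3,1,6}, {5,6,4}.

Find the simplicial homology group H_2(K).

We work with the vertex ordering 1 < 2 < 3 < 4 < 5 < 6. The simplices of K, each written with vertices in increasing order, are:

  0-simplices (6): [1], [2], [3], [4], [5], [6]
  1-simplices (12): [1,2], [1,3], [1,4], [1,5], [1,6], [2,3], [2,5], [2,6], [3,6], [4,5], [4,6], [5,6]
  2-simplices (6): [1,2,3], [1,2,5], [1,3,6], [1,4,6], [2,5,6], [4,5,6]

Hence C_0 ≅ Z^6, C_1 ≅ Z^12, C_2 ≅ Z^6.

The boundary map ∂_1: C_1 → C_0 maps an edge to its endpoints' difference, ∂[p,q] = q − p.
The resulting 6×12 matrix has rank 5, and its Smith normal form has invariant factors (1,1,1,1,1).

The boundary map ∂_2: C_2 → C_1 sends each 2-simplex [p,q,r] to [q,r] − [p,r] + [p,q]. For instance
  ∂[2,5,6] = [5,6] − [2,6] + [2,5],
  ∂[1,2,5] = [2,5] − [1,5] + [1,2].
This gives a 12×6 integer matrix of rank 6; reducing to Smith normal form yields diagonal entries (1,1,1,1,1,1).

From H_k ≅ ker(∂_k) / im(∂_{k+1}) we obtain:

  H_2: rank ker ∂_2 − rank ∂_3 = (6 − 6) − 0 = 0, and there is no ∂_3, so H_2 = 0.

(K is a triangulation of the cylinder S^1 x I.)

H_2 ≅ 0.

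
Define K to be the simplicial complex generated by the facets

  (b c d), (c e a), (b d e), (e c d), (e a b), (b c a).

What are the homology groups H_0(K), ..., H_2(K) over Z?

H_0 = Z,  H_1 = 0,  H_2 = Z.

Fix the vertex order a < b < c < d < e and write every simplex with vertices in increasing order. Then dim K = 2 and the simplices of K are:

  0-simplices (5): a, b, c, d, e
  1-simplices (9): ab, ac, ae, bc, bd, be, cd, ce, de
  2-simplices (6): abc, abe, ace, bcd, bde, cde

Hence C_0 ≅ Z^5, C_1 ≅ Z^9, C_2 ≅ Z^6.

Boundary ∂_1: C_1 → C_0 maps an edge to its endpoints' difference, ∂[p,q] = q − p. For instance
  ∂ae = e − a.
This gives a 5×9 integer matrix of rank 4; reducing to Smith normal form yields diagonal entries (1,1,1,1).

The boundary map ∂_2: C_2 → C_1 sends each 2-simplex [p,q,r] to [q,r] − [p,r] + [p,q]. For instance
  ∂abe = be − ae + ab,
  ∂ace = ce − ae + ac.
This gives a 9×6 integer matrix of rank 5; reducing to Smith normal form yields diagonal entries (1,1,1,1,1).

Computing H_k = (kernel of ∂_k) / (image of ∂_{k+1}):

  H_0: rank C_0 − rank ∂_1 = 5 − 4 = 1, and the invariant factors of ∂_1 are all 1, so H_0 = Z.
  H_1: rank ker ∂_1 − rank ∂_2 = (9 − 4) − 5 = 0, and the invariant factors of ∂_2 are all 1, so H_1 = 0.
  H_2: rank ker ∂_2 − rank ∂_3 = (6 − 5) − 0 = 1, and there is no ∂_3, so H_2 = Z.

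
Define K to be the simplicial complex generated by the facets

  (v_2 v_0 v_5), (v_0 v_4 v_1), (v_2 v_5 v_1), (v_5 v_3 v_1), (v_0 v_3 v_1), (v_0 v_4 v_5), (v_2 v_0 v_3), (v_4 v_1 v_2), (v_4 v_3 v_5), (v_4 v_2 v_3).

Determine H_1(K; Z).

We work with the vertex ordering v_0 < v_1 < v_2 < v_3 < v_4 < v_5. The simplices of K, each written with vertices in increasing order, are:

  0-simplices (6): [v_0], [v_1], [v_2], [v_3], [v_4], [v_5]
  1-simplices (15): (15 of them)
  2-simplices (10): [v_0,v_1,v_3], [v_0,v_1,v_4], [v_0,v_2,v_3], [v_0,v_2,v_5], [v_0,v_4,v_5], [v_1,v_2,v_4], [v_1,v_2,v_5], [v_1,v_3,v_5], [v_2,v_3,v_4], [v_3,v_4,v_5]

giving chain groups C_0 ≅ Z^6, C_1 ≅ Z^15, C_2 ≅ Z^10.

∂_1: C_1 → C_0 is given by ∂[p,q] = [q] − [p]. For instance
  ∂[v_2,v_3] = [v_3] − [v_2].
This gives a 6×15 integer matrix of rank 5; reducing to Smith normal form yields diagonal entries (1,1,1,1,1).

∂_2: C_2 → C_1 acts by ∂[p,q,r] = [q,r] − [p,r] + [p,q]. For instance
  ∂[v_0,v_4,v_5] = [v_4,v_5] − [v_0,v_5] + [v_0,v_4],
  ∂[v_0,v_2,v_5] = [v_2,v_5] − [v_0,v_5] + [v_0,v_2].
The 15×10 boundary matrix has rank 10 and Smith normal form diag(1,1,1,1,1,1,1,1,1,2).

Now H_k = ker ∂_k / im ∂_{k+1}, so:

  H_1: rank ker ∂_1 − rank ∂_2 = (15 − 5) − 10 = 0, and ∂_2 has invariant factor 2 > 1, so H_1 = Z/2.

H_1 = Z/2.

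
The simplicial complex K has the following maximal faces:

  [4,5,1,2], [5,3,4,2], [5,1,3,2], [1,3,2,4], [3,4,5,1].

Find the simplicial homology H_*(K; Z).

H_0 = Z,  H_1 = 0,  H_2 = 0,  H_3 = Z.

Order the vertices as 1 < 2 < 3 < 4 < 5. Listing each simplex with vertices in this order, K has dimension 3 with simplices:

  0-simplices (5): [1], [2], [3], [4], [5]
  1-simplices (10): [1,2], [1,3], [1,4], [1,5], [2,3], [2,4], [2,5], [3,4], [3,5], [4,5]
  2-simplices (10): [1,2,3], [1,2,4], [1,2,5], [1,3,4], [1,3,5], [1,4,5], [2,3,4], [2,3,5], [2,4,5], [3,4,5]
  3-simplices (5): [1,2,3,4], [1,2,3,5], [1,2,4,5], [1,3,4,5], [2,3,4,5]

giving chain groups C_0 ≅ Z^5, C_1 ≅ Z^10, C_2 ≅ Z^10, C_3 ≅ Z^5.

The boundary map ∂_1: C_1 → C_0 sends each edge [p,q] (with p < q) to q − p. For instance
  ∂[1,3] = [3] − [1].
The 5×10 boundary matrix has rank 4 and Smith normal form diag(1,1,1,1).

Boundary ∂_2: C_2 → C_1 maps a triangle to the signed sum of its edges. For instance
  ∂[2,4,5] = [4,5] − [2,5] + [2,4],
  ∂[1,3,4] = [3,4] − [1,4] + [1,3].
As a 10×10 matrix over Z this has rank 6, with invariant factors (1,1,1,1,1,1).

∂_3: C_3 → C_2 sends each 3-simplex σ to the alternating sum Σ_i (−1)^i (σ with its i-th vertex removed). For instance
  ∂[1,3,4,5] = [3,4,5] − [1,4,5] + [1,3,5] − [1,3,4],
  ∂[1,2,3,4] = [2,3,4] − [1,3,4] + [1,2,4] − [1,2,3].
This gives a 10×5 integer matrix of rank 4; reducing to Smith normal form yields diagonal entries (1,1,1,1).

Now H_k = ker ∂_k / im ∂_{k+1}, so:

  H_0: rank C_0 − rank ∂_1 = 5 − 4 = 1, and the invariant factors of ∂_1 are all 1, so H_0 = Z.
  H_1: rank ker ∂_1 − rank ∂_2 = (10 − 4) − 6 = 0, and the invariant factors of ∂_2 are all 1, so H_1 = 0.
  H_2: rank ker ∂_2 − rank ∂_3 = (10 − 6) − 4 = 0, and the invariant factors of ∂_3 are all 1, so H_2 = 0.
  H_3: rank ker ∂_3 − rank ∂_4 = (5 − 4) − 0 = 1, and there is no ∂_4, so H_3 = Z.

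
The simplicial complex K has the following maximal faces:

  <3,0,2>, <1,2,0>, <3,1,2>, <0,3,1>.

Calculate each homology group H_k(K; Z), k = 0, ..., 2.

H_0 = Z,  H_1 = 0,  H_2 = Z.

Fix the vertex order 0 < 1 < 2 < 3 and write every simplex with vertices in increasing order. Then dim K = 2 and the simplices of K are:

  0-simplices (4): [0], [1], [2], [3]
  1-simplices (6): [0,1], [0,2], [0,3], [1,2], [1,3], [2,3]
  2-simplices (4): [0,1,2], [0,1,3], [0,2,3], [1,2,3]

giving chain groups C_0 ≅ Z^4, C_1 ≅ Z^6, C_2 ≅ Z^4.

Boundary ∂_1: C_1 → C_0 sends each edge [p,q] (with p < q) to q − p.
This gives a 4×6 integer matrix of rank 3; reducing to Smith normal form yields diagonal entries (1,1,1).

Boundary ∂_2: C_2 → C_1 maps a triangle to the signed sum of its edges. For instance
  ∂[1,2,3] = [2,3] − [1,3] + [1,2],
  ∂[0,1,3] = [1,3] − [0,3] + [0,1].
This gives a 6×4 integer matrix of rank 3; reducing to Smith normal form yields diagonal entries (1,1,1).

Reading off H_k = ker ∂_k / im ∂_{k+1}:

  H_0: rank C_0 − rank ∂_1 = 4 − 3 = 1, and the invariant factors of ∂_1 are all 1, so H_0 = Z.
  H_1: rank ker ∂_1 − rank ∂_2 = (6 − 3) − 3 = 0, and the invariant factors of ∂_2 are all 1, so H_1 = 0.
  H_2: rank ker ∂_2 − rank ∂_3 = (4 − 3) − 0 = 1, and there is no ∂_3, so H_2 = Z.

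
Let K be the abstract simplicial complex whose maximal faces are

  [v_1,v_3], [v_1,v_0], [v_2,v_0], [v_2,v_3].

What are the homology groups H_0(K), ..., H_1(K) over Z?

H_0 = Z,  H_1 = Z.

We work with the vertex ordering v_0 < v_1 < v_2 < v_3. The simplices of K, each written with vertices in increasing order, are:

  0-simplices (4): [v_0], [v_1], [v_2], [v_3]
  1-simplices (4): [v_0,v_1], [v_0,v_2], [v_1,v_3], [v_2,v_3]

giving chain groups C_0 ≅ Z^4, C_1 ≅ Z^4.

The boundary map ∂_1: C_1 → C_0 sends each edge [p,q] (with p < q) to q − p.
This gives a 4×4 integer matrix of rank 3; reducing to Smith normal form yields diagonal entries (1,1,1).

Computing H_k = (kernel of ∂_k) / (image of ∂_{k+1}):

  H_0: rank C_0 − rank ∂_1 = 4 − 3 = 1, and the invariant factors of ∂_1 are all 1, so H_0 ≅ Z.
  H_1: rank ker ∂_1 − rank ∂_2 = (4 − 3) − 0 = 1, and there is no ∂_2, so H_1 ≅ Z.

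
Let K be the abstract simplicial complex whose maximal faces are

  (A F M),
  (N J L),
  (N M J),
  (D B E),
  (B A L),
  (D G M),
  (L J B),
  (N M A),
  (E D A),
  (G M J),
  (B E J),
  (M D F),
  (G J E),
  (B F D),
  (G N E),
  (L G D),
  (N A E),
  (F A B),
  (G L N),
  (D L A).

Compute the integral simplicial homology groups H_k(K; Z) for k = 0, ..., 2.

We work with the vertex ordering A < B < D < E < F < G < J < L < M < N. The simplices of K, each written with vertices in increasing order, are:

  0-simplices (10): A, B, D, E, F, G, J, L, M, N
  1-simplices (30): AB, AD, AE, AF, AL, AM, AN, BD, BE, BF, BJ, BL, DE, DF, DG, DL, DM, EG, EJ, EN, FM, GJ, GL, GM, GN, JL, JM, JN, LN, MN
  2-simplices (20): ABF, ABL, ADE, ADL, AEN, AFM, AMN, BDE, BDF, BEJ, BJL, DFM, DGL, DGM, EGJ, EGN, GJM, GLN, JLN, JMN

so the chain groups are C_0 ≅ Z^10, C_1 ≅ Z^30, C_2 ≅ Z^20.

Boundary ∂_1: C_1 → C_0 is given by ∂[p,q] = [q] − [p].
This gives a 10×30 integer matrix of rank 9; reducing to Smith normal form yields diagonal entries (1,1,1,1,1,1,1,1,1).

∂_2: C_2 → C_1 sends each 2-simplex [p,q,r] to [q,r] − [p,r] + [p,q]. For instance
  ∂DGL = GL − DL + DG,
  ∂ABL = BL − AL + AB.
This gives a 30×20 integer matrix of rank 20; reducing to Smith normal form yields diagonal entries (1,1,1,1,1,1,1,1,1,1,1,1,1,1,1,1,1,1,1,2).

Now H_k = ker ∂_k / im ∂_{k+1}, so:

  H_0: rank C_0 − rank ∂_1 = 10 − 9 = 1, and the invariant factors of ∂_1 are all 1, so H_0 ≅ Z.
  H_1: rank ker ∂_1 − rank ∂_2 = (30 − 9) − 20 = 1, and ∂_2 has invariant factor 2 > 1, so H_1 ≅ Z × Z/2.
  H_2: rank ker ∂_2 − rank ∂_3 = (20 − 20) − 0 = 0, and there is no ∂_3, so H_2 ≅ 0.

As a check, the Euler characteristic is 10 − 30 + 20 = 0, which agrees with 1 − 1 + 0 = 0.

H_0 ≅ Z,  H_1 ≅ Z × Z/2,  H_2 = 0.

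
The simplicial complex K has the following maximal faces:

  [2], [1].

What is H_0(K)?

We work with the vertex ordering 1 < 2. The simplices of K, each written with vertices in increasing order, are:

  0-simplices (2): [1], [2]

so the chain groups are C_0 ≅ Z^2.

Reading off H_k = ker ∂_k / im ∂_{k+1}:

  H_0: rank C_0 − rank ∂_1 = 2 − 0 = 2, and there is no ∂_1, so H_0 = Z^2.

(K is a triangulation of a set of 2 points.)

H_0 = Z^2.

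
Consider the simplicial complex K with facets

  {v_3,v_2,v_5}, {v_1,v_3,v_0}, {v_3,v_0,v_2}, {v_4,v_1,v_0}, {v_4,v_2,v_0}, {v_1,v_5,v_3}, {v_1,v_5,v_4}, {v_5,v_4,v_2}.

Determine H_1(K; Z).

K has 6 vertices, 12 edges, 8 triangles.
rank ∂_1 = 5, rank ∂_2 = 7 ⇒ b_1 = 12 − 5 − 7 = 0; all invariant factors of ∂_2 are 1 so no torsion. So H_1 = 0.

H_1 ≅ 0.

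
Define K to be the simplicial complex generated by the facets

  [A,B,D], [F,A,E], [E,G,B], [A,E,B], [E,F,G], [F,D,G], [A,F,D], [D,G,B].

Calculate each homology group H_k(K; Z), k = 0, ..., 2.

Fix the vertex order A < B < D < E < F < G and write every simplex with vertices in increasing order. Then dim K = 2 and the simplices of K are:

  0-simplices (6): A, B, D, E, F, G
  1-simplices (12): AB, AD, AE, AF, BD, BE, BG, DF, DG, EF, EG, FG
  2-simplices (8): ABD, ABE, ADF, AEF, BDG, BEG, DFG, EFG

so the chain groups are C_0 ≅ Z^6, C_1 ≅ Z^12, C_2 ≅ Z^8.

∂_1: C_1 → C_0 sends each edge [p,q] (with p < q) to q − p. For instance
  ∂AB = B − A.
The resulting 6×12 matrix has rank 5, and its Smith normal form has invariant factors (1,1,1,1,1).

∂_2: C_2 → C_1 acts by ∂[p,q,r] = [q,r] − [p,r] + [p,q]. For instance
  ∂ABD = BD − AD + AB,
  ∂EFG = FG − EG + EF.
This gives a 12×8 integer matrix of rank 7; reducing to Smith normal form yields diagonal entries (1,1,1,1,1,1,1).

Now H_k = ker ∂_k / im ∂_{k+1}, so:

  H_0: rank C_0 − rank ∂_1 = 6 − 5 = 1, and the invariant factors of ∂_1 are all 1, so H_0 = Z.
  H_1: rank ker ∂_1 − rank ∂_2 = (12 − 5) − 7 = 0, and the invariant factors of ∂_2 are all 1, so H_1 = 0.
  H_2: rank ker ∂_2 − rank ∂_3 = (8 − 7) − 0 = 1, and there is no ∂_3, so H_2 = Z.

As a check, the Euler characteristic is 6 − 12 + 8 = 2, which agrees with 1 − 0 + 1 = 2.

H_0 ≅ Z,  H_1 = 0,  H_2 ≅ Z.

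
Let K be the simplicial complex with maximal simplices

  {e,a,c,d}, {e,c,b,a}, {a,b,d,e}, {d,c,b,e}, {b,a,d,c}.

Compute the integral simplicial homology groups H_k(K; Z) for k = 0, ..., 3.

H_0 ≅ Z,  H_1 = 0,  H_2 = 0,  H_3 ≅ Z.

K has 5 vertices, 10 edges, 10 triangles, 5 3-simplices.
rank ∂_0 = 0, rank ∂_1 = 4 ⇒ b_0 = 5 − 0 − 4 = 1; all invariant factors of ∂_1 are 1 so no torsion. So H_0 = Z.
rank ∂_1 = 4, rank ∂_2 = 6 ⇒ b_1 = 10 − 4 − 6 = 0; all invariant factors of ∂_2 are 1 so no torsion. So H_1 = 0.
rank ∂_2 = 6, rank ∂_3 = 4 ⇒ b_2 = 10 − 6 − 4 = 0; all invariant factors of ∂_3 are 1 so no torsion. So H_2 = 0.
rank ∂_3 = 4, rank ∂_4 = 0 ⇒ b_3 = 5 − 4 − 0 = 1. So H_3 = Z.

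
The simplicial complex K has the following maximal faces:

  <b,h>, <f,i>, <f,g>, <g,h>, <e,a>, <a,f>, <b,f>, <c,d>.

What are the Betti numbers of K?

b_0 = 2, b_1 = 1.

K has 9 vertices, 8 edges.
rank ∂_0 = 0, rank ∂_1 = 7 ⇒ b_0 = 9 − 0 − 7 = 2; all invariant factors of ∂_1 are 1 so no torsion. So H_0 = Z^2.
rank ∂_1 = 7, rank ∂_2 = 0 ⇒ b_1 = 8 − 7 − 0 = 1. So H_1 = Z.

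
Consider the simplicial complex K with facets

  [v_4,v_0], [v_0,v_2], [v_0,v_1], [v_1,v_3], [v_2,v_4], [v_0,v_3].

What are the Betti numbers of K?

b_0 = 1, b_1 = 2.

Order the vertices as v_0 < v_1 < v_2 < v_3 < v_4. Listing each simplex with vertices in this order, K has dimension 1 with simplices:

  0-simplices (5): [v_0], [v_1], [v_2], [v_3], [v_4]
  1-simplices (6): [v_0,v_1], [v_0,v_2], [v_0,v_3], [v_0,v_4], [v_1,v_3], [v_2,v_4]

giving chain groups C_0 ≅ Z^5, C_1 ≅ Z^6.

The boundary map ∂_1: C_1 → C_0 is given by ∂[p,q] = [q] − [p]. For instance
  ∂[v_0,v_2] = [v_2] − [v_0].
The resulting 5×6 matrix has rank 4, and its Smith normal form has invariant factors (1,1,1,1).

Now H_k = ker ∂_k / im ∂_{k+1}, so:

  H_0: rank C_0 − rank ∂_1 = 5 − 4 = 1, and the invariant factors of ∂_1 are all 1, so H_0 = Z.
  H_1: rank ker ∂_1 − rank ∂_2 = (6 − 4) − 0 = 2, and there is no ∂_2, so H_1 = Z^2.

As a check, the Euler characteristic is 5 − 6 = -1, which agrees with 1 − 2 = -1.

Hence the Betti numbers are b_0 = 1, b_1 = 2.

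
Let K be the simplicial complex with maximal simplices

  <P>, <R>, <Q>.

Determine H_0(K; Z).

Take the total order P < Q < R on the vertex set. Then K (dimension 0) consists of the simplices:

  0-simplices (3): P, Q, R

giving chain groups C_0 ≅ Z^3.

Reading off H_k = ker ∂_k / im ∂_{k+1}:

  H_0: rank C_0 − rank ∂_1 = 3 − 0 = 3, and there is no ∂_1, so H_0 ≅ Z^3.

(K is a triangulation of a set of 3 points.)

H_0 = Z^3.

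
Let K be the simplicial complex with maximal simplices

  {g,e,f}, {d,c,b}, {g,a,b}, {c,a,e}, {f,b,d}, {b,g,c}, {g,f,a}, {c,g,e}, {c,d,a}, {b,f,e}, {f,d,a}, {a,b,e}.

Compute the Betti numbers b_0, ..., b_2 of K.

b_0 = 1, b_1 = 0, b_2 = 0.

Take the total order a < b < c < d < e < f < g on the vertex set. Then K (dimension 2) consists of the simplices:

  0-simplices (7): a, b, c, d, e, f, g
  1-simplices (18): ab, ac, ad, ae, af, ag, bc, bd, be, bf, bg, cd, ce, cg, df, ef, eg, fg
  2-simplices (12): abe, abg, acd, ace, adf, afg, bcd, bcg, bdf, bef, ceg, efg

Hence C_0 ≅ Z^7, C_1 ≅ Z^18, C_2 ≅ Z^12.

Boundary ∂_1: C_1 → C_0 is given by ∂[p,q] = [q] − [p].
The resulting 7×18 matrix has rank 6, and its Smith normal form has invariant factors (1,1,1,1,1,1).

∂_2: C_2 → C_1 acts by ∂[p,q,r] = [q,r] − [p,r] + [p,q]. For instance
  ∂acd = cd − ad + ac,
  ∂abe = be − ae + ab.
This gives a 18×12 integer matrix of rank 12; reducing to Smith normal form yields diagonal entries (1,1,1,1,1,1,1,1,1,1,1,2).

From H_k ≅ ker(∂_k) / im(∂_{k+1}) we obtain:

  H_0: rank C_0 − rank ∂_1 = 7 − 6 = 1, and the invariant factors of ∂_1 are all 1, so H_0 ≅ Z.
  H_1: rank ker ∂_1 − rank ∂_2 = (18 − 6) − 12 = 0, and ∂_2 has invariant factor 2 > 1, so H_1 ≅ Z/2Z.
  H_2: rank ker ∂_2 − rank ∂_3 = (12 − 12) − 0 = 0, and there is no ∂_3, so H_2 ≅ 0.

Hence the Betti numbers are b_0 = 1, b_1 = 0, b_2 = 0.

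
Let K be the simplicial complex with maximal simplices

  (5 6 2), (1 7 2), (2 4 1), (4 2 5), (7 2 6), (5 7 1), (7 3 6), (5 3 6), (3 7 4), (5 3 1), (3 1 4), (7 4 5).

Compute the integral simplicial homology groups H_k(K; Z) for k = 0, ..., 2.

H_0 ≅ Z,  H_1 ≅ Z/2Z,  H_2 = 0.

Order the vertices as 1 < 2 < 3 < 4 < 5 < 6 < 7. Listing each simplex with vertices in this order, K has dimension 2 with simplices:

  0-simplices (7): [1], [2], [3], [4], [5], [6], [7]
  1-simplices (18): [1,2], [1,3], [1,4], [1,5], [1,7], [2,4], [2,5], [2,6], [2,7], [3,4], [3,5], [3,6], [3,7], [4,5], [4,7], [5,6], [5,7], [6,7]
  2-simplices (12): [1,2,4], [1,2,7], [1,3,4], [1,3,5], [1,5,7], [2,4,5], [2,5,6], [2,6,7], [3,4,7], [3,5,6], [3,6,7], [4,5,7]

Hence C_0 ≅ Z^7, C_1 ≅ Z^18, C_2 ≅ Z^12.

The boundary map ∂_1: C_1 → C_0 maps an edge to its endpoints' difference, ∂[p,q] = q − p. For instance
  ∂[1,4] = [4] − [1].
As a 7×18 matrix over Z this has rank 6, with invariant factors (1,1,1,1,1,1).

The boundary map ∂_2: C_2 → C_1 maps a triangle to the signed sum of its edges. For instance
  ∂[3,6,7] = [6,7] − [3,7] + [3,6],
  ∂[1,3,5] = [3,5] − [1,5] + [1,3].
This gives a 18×12 integer matrix of rank 12; reducing to Smith normal form yields diagonal entries (1,1,1,1,1,1,1,1,1,1,1,2).

Computing H_k = (kernel of ∂_k) / (image of ∂_{k+1}):

  H_0: rank C_0 − rank ∂_1 = 7 − 6 = 1, and the invariant factors of ∂_1 are all 1, so H_0 = Z.
  H_1: rank ker ∂_1 − rank ∂_2 = (18 − 6) − 12 = 0, and ∂_2 has invariant factor 2 > 1, so H_1 = Z/2Z.
  H_2: rank ker ∂_2 − rank ∂_3 = (12 − 12) − 0 = 0, and there is no ∂_3, so H_2 = 0.

As a check, the Euler characteristic is 7 − 18 + 12 = 1, which agrees with 1 − 0 + 0 = 1.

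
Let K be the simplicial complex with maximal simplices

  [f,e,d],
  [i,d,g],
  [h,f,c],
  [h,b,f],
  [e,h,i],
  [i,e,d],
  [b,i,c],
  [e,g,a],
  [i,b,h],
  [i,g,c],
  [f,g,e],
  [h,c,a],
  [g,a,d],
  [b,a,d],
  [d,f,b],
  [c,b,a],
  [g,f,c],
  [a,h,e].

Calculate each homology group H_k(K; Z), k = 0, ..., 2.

H_0 ≅ Z,  H_1 ≅ Z ⊕ Z/2,  H_2 = 0.

K has 9 vertices, 27 edges, 18 triangles.
rank ∂_0 = 0, rank ∂_1 = 8 ⇒ b_0 = 9 − 0 − 8 = 1; all invariant factors of ∂_1 are 1 so no torsion. So H_0 = Z.
rank ∂_1 = 8, rank ∂_2 = 18 ⇒ b_1 = 27 − 8 − 18 = 1; ∂_2 has invariant factor(s) [2] giving torsion. So H_1 = Z ⊕ Z/2.
rank ∂_2 = 18, rank ∂_3 = 0 ⇒ b_2 = 18 − 18 − 0 = 0. So H_2 = 0.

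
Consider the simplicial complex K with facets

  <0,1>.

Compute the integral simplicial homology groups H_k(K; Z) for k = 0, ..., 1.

Order the vertices as 0 < 1. Listing each simplex with vertices in this order, K has dimension 1 with simplices:

  0-simplices (2): [0], [1]
  1-simplices (1): [0,1]

so the chain groups are C_0 ≅ Z^2, C_1 ≅ Z^1.

∂_1: C_1 → C_0 sends each edge [p,q] (with p < q) to q − p.
As a 2×1 matrix over Z this has rank 1, with invariant factors (1).

Now H_k = ker ∂_k / im ∂_{k+1}, so:

  H_0: rank C_0 − rank ∂_1 = 2 − 1 = 1, and the invariant factors of ∂_1 are all 1, so H_0 = Z.
  H_1: rank ker ∂_1 − rank ∂_2 = (1 − 1) − 0 = 0, and there is no ∂_2, so H_1 = 0.

H_0 ≅ Z,  H_1 = 0.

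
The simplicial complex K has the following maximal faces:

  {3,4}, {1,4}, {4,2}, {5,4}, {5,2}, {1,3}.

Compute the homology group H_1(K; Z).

H_1 ≅ Z^2.

Fix the vertex order 1 < 2 < 3 < 4 < 5 and write every simplex with vertices in increasing order. Then dim K = 1 and the simplices of K are:

  0-simplices (5): [1], [2], [3], [4], [5]
  1-simplices (6): [1,3], [1,4], [2,4], [2,5], [3,4], [4,5]

giving chain groups C_0 ≅ Z^5, C_1 ≅ Z^6.

∂_1: C_1 → C_0 is given by ∂[p,q] = [q] − [p]. For instance
  ∂[2,5] = [5] − [2].
This gives a 5×6 integer matrix of rank 4; reducing to Smith normal form yields diagonal entries (1,1,1,1).

Reading off H_k = ker ∂_k / im ∂_{k+1}:

  H_1: rank ker ∂_1 − rank ∂_2 = (6 − 4) − 0 = 2, and there is no ∂_2, so H_1 ≅ Z^2.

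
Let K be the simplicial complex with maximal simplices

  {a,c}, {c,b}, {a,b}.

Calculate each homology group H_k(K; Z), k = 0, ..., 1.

Take the total order a < b < c on the vertex set. Then K (dimension 1) consists of the simplices:

  0-simplices (3): a, b, c
  1-simplices (3): ab, ac, bc

giving chain groups C_0 ≅ Z^3, C_1 ≅ Z^3.

Boundary ∂_1: C_1 → C_0 maps an edge to its endpoints' difference, ∂[p,q] = q − p.
As a 3×3 matrix over Z this has rank 2, with invariant factors (1,1).

Computing H_k = (kernel of ∂_k) / (image of ∂_{k+1}):

  H_0: rank C_0 − rank ∂_1 = 3 − 2 = 1, and the invariant factors of ∂_1 are all 1, so H_0 = Z.
  H_1: rank ker ∂_1 − rank ∂_2 = (3 − 2) − 0 = 1, and there is no ∂_2, so H_1 = Z.

As a check, the Euler characteristic is 3 − 3 = 0, which agrees with 1 − 1 = 0.

H_0 = Z,  H_1 = Z.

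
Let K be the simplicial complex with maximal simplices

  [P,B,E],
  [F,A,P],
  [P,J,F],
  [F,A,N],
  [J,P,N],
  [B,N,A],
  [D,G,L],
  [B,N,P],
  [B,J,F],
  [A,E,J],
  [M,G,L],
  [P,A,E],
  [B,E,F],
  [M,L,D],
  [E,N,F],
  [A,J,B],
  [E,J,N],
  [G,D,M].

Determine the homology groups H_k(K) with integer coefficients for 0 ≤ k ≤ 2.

We work with the vertex ordering A < B < D < E < F < G < J < L < M < N < P. The simplices of K, each written with vertices in increasing order, are:

  0-simplices (11): A, B, D, E, F, G, J, L, M, N, P
  1-simplices (27): AB, AE, AF, AJ, AN, AP, BE, BF, BJ, BN, BP, DG, DL, DM, EF, EJ, EN, EP, FJ, FN, FP, GL, GM, JN, JP, LM, NP
  2-simplices (18): ABJ, ABN, AEJ, AEP, AFN, AFP, BEF, BEP, BFJ, BNP, DGL, DGM, DLM, EFN, EJN, FJP, GLM, JNP

so the chain groups are C_0 ≅ Z^11, C_1 ≅ Z^27, C_2 ≅ Z^18.

Boundary ∂_1: C_1 → C_0 maps an edge to its endpoints' difference, ∂[p,q] = q − p. For instance
  ∂AF = F − A.
The resulting 11×27 matrix has rank 9, and its Smith normal form has invariant factors (1,1,1,1,1,1,1,1,1).

The boundary map ∂_2: C_2 → C_1 sends each 2-simplex [p,q,r] to [q,r] − [p,r] + [p,q]. For instance
  ∂EFN = FN − EN + EF,
  ∂AEP = EP − AP + AE.
The resulting 27×18 matrix has rank 16, and its Smith normal form has invariant factors (1,1,1,1,1,1,1,1,1,1,1,1,1,1,1,1).

Computing H_k = (kernel of ∂_k) / (image of ∂_{k+1}):

  H_0: rank C_0 − rank ∂_1 = 11 − 9 = 2, and the invariant factors of ∂_1 are all 1, so H_0 ≅ Z^2.
  H_1: rank ker ∂_1 − rank ∂_2 = (27 − 9) − 16 = 2, and the invariant factors of ∂_2 are all 1, so H_1 ≅ Z^2.
  H_2: rank ker ∂_2 − rank ∂_3 = (18 − 16) − 0 = 2, and there is no ∂_3, so H_2 ≅ Z^2.

H_0 = Z^2,  H_1 = Z^2,  H_2 = Z^2.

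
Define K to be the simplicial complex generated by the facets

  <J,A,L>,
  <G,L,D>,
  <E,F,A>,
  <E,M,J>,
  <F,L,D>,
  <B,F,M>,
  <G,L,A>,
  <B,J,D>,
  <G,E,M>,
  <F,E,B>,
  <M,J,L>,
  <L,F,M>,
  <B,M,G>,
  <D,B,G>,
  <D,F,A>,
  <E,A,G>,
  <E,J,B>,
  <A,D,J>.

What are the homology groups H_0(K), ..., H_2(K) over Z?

We work with the vertex ordering A < B < D < E < F < G < J < L < M. The simplices of K, each written with vertices in increasing order, are:

  0-simplices (9): A, B, D, E, F, G, J, L, M
  1-simplices (27): AD, AE, AF, AG, AJ, AL, BD, BE, BF, BG, BJ, BM, DF, DG, DJ, DL, EF, EG, EJ, EM, FL, FM, GL, GM, JL, JM, LM
  2-simplices (18): ADF, ADJ, AEF, AEG, AGL, AJL, BDG, BDJ, BEF, BEJ, BFM, BGM, DFL, DGL, EGM, EJM, FLM, JLM

so the chain groups are C_0 ≅ Z^9, C_1 ≅ Z^27, C_2 ≅ Z^18.

Boundary ∂_1: C_1 → C_0 is given by ∂[p,q] = [q] − [p].
The resulting 9×27 matrix has rank 8, and its Smith normal form has invariant factors (1,1,1,1,1,1,1,1).

∂_2: C_2 → C_1 acts by ∂[p,q,r] = [q,r] − [p,r] + [p,q]. For instance
  ∂BEJ = EJ − BJ + BE,
  ∂AEG = EG − AG + AE.
The resulting 27×18 matrix has rank 18, and its Smith normal form has invariant factors (1,1,1,1,1,1,1,1,1,1,1,1,1,1,1,1,1,2).

From H_k ≅ ker(∂_k) / im(∂_{k+1}) we obtain:

  H_0: rank C_0 − rank ∂_1 = 9 − 8 = 1, and the invariant factors of ∂_1 are all 1, so H_0 = Z.
  H_1: rank ker ∂_1 − rank ∂_2 = (27 − 8) − 18 = 1, and ∂_2 has invariant factor 2 > 1, so H_1 = Z ⊕ Z/2.
  H_2: rank ker ∂_2 − rank ∂_3 = (18 − 18) − 0 = 0, and there is no ∂_3, so H_2 = 0.

As a check, the Euler characteristic is 9 − 27 + 18 = 0, which agrees with 1 − 1 + 0 = 0.

H_0 ≅ Z,  H_1 ≅ Z ⊕ Z/2,  H_2 = 0.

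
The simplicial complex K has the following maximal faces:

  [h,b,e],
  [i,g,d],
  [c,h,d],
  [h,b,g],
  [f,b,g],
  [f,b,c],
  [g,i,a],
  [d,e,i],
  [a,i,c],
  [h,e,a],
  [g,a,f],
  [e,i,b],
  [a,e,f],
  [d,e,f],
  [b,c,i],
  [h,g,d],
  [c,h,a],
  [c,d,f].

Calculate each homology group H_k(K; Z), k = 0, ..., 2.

H_0 = Z,  H_1 = Z^2,  H_2 = Z.

We work with the vertex ordering a < b < c < d < e < f < g < h < i. The simplices of K, each written with vertices in increasing order, are:

  0-simplices (9): a, b, c, d, e, f, g, h, i
  1-simplices (27): ac, ae, af, ag, ah, ai, bc, be, bf, bg, bh, bi, cd, cf, ch, ci, de, df, dg, dh, di, ef, eh, ei, fg, gh, gi
  2-simplices (18): ach, aci, aef, aeh, afg, agi, bcf, bci, beh, bei, bfg, bgh, cdf, cdh, def, dei, dgh, dgi

giving chain groups C_0 ≅ Z^9, C_1 ≅ Z^27, C_2 ≅ Z^18.

Boundary ∂_1: C_1 → C_0 sends each edge [p,q] (with p < q) to q − p. For instance
  ∂ac = c − a.
The resulting 9×27 matrix has rank 8, and its Smith normal form has invariant factors (1,1,1,1,1,1,1,1).

Boundary ∂_2: C_2 → C_1 sends each 2-simplex [p,q,r] to [q,r] − [p,r] + [p,q]. For instance
  ∂aci = ci − ai + ac,
  ∂afg = fg − ag + af.
As a 27×18 matrix over Z this has rank 17, with invariant factors (1,1,1,1,1,1,1,1,1,1,1,1,1,1,1,1,1).

Reading off H_k = ker ∂_k / im ∂_{k+1}:

  H_0: rank C_0 − rank ∂_1 = 9 − 8 = 1, and the invariant factors of ∂_1 are all 1, so H_0 = Z.
  H_1: rank ker ∂_1 − rank ∂_2 = (27 − 8) − 17 = 2, and the invariant factors of ∂_2 are all 1, so H_1 = Z^2.
  H_2: rank ker ∂_2 − rank ∂_3 = (18 − 17) − 0 = 1, and there is no ∂_3, so H_2 = Z.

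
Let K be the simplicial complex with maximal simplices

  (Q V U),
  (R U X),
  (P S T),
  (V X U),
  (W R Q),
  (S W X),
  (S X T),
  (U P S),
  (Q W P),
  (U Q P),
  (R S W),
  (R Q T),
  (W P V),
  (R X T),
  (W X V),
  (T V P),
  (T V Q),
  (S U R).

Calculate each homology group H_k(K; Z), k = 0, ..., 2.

K has 9 vertices, 27 edges, 18 triangles.
rank ∂_0 = 0, rank ∂_1 = 8 ⇒ b_0 = 9 − 0 − 8 = 1; all invariant factors of ∂_1 are 1 so no torsion. So H_0 = Z.
rank ∂_1 = 8, rank ∂_2 = 18 ⇒ b_1 = 27 − 8 − 18 = 1; ∂_2 has invariant factor(s) [2] giving torsion. So H_1 = Z ⊕ Z/2.
rank ∂_2 = 18, rank ∂_3 = 0 ⇒ b_2 = 18 − 18 − 0 = 0. So H_2 = 0.

H_0 = Z,  H_1 = Z ⊕ Z/2,  H_2 = 0.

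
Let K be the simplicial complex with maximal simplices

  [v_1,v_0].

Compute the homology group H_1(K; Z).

Fix the vertex order v_0 < v_1 and write every simplex with vertices in increasing order. Then dim K = 1 and the simplices of K are:

  0-simplices (2): [v_0], [v_1]
  1-simplices (1): [v_0,v_1]

Hence C_0 ≅ Z^2, C_1 ≅ Z^1.

∂_1: C_1 → C_0 is given by ∂[p,q] = [q] − [p]. For instance
  ∂[v_0,v_1] = [v_1] − [v_0].
As a 2×1 matrix over Z this has rank 1, with invariant factors (1).

Now H_k = ker ∂_k / im ∂_{k+1}, so:

  H_1: rank ker ∂_1 − rank ∂_2 = (1 − 1) − 0 = 0, and there is no ∂_2, so H_1 = 0.

(K is a triangulation of the 1-simplex.)

H_1 ≅ 0.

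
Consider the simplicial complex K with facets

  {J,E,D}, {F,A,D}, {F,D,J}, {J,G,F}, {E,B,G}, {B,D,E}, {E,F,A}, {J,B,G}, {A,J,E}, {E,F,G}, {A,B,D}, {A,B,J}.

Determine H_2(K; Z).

H_2 ≅ 0.

Order the vertices as A < B < D < E < F < G < J. Listing each simplex with vertices in this order, K has dimension 2 with simplices:

  0-simplices (7): A, B, D, E, F, G, J
  1-simplices (18): AB, AD, AE, AF, AJ, BD, BE, BG, BJ, DE, DF, DJ, EF, EG, EJ, FG, FJ, GJ
  2-simplices (12): ABD, ABJ, ADF, AEF, AEJ, BDE, BEG, BGJ, DEJ, DFJ, EFG, FGJ

Hence C_0 ≅ Z^7, C_1 ≅ Z^18, C_2 ≅ Z^12.

Boundary ∂_1: C_1 → C_0 is given by ∂[p,q] = [q] − [p].
This gives a 7×18 integer matrix of rank 6; reducing to Smith normal form yields diagonal entries (1,1,1,1,1,1).

Boundary ∂_2: C_2 → C_1 sends each 2-simplex [p,q,r] to [q,r] − [p,r] + [p,q]. For instance
  ∂AEJ = EJ − AJ + AE,
  ∂BGJ = GJ − BJ + BG.
This gives a 18×12 integer matrix of rank 12; reducing to Smith normal form yields diagonal entries (1,1,1,1,1,1,1,1,1,1,1,2).

From H_k ≅ ker(∂_k) / im(∂_{k+1}) we obtain:

  H_2: rank ker ∂_2 − rank ∂_3 = (12 − 12) − 0 = 0, and there is no ∂_3, so H_2 ≅ 0.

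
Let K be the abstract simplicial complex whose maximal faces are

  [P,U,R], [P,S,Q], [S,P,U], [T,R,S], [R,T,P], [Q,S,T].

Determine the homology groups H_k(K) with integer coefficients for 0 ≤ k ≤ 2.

H_0 = Z,  H_1 = Z,  H_2 = 0.

Order the vertices as P < Q < R < S < T < U. Listing each simplex with vertices in this order, K has dimension 2 with simplices:

  0-simplices (6): P, Q, R, S, T, U
  1-simplices (12): PQ, PR, PS, PT, PU, QS, QT, RS, RT, RU, ST, SU
  2-simplices (6): PQS, PRT, PRU, PSU, QST, RST

Hence C_0 ≅ Z^6, C_1 ≅ Z^12, C_2 ≅ Z^6.

Boundary ∂_1: C_1 → C_0 maps an edge to its endpoints' difference, ∂[p,q] = q − p.
As a 6×12 matrix over Z this has rank 5, with invariant factors (1,1,1,1,1).

∂_2: C_2 → C_1 acts by ∂[p,q,r] = [q,r] − [p,r] + [p,q]. For instance
  ∂PRU = RU − PU + PR,
  ∂QST = ST − QT + QS.
The resulting 12×6 matrix has rank 6, and its Smith normal form has invariant factors (1,1,1,1,1,1).

From H_k ≅ ker(∂_k) / im(∂_{k+1}) we obtain:

  H_0: rank C_0 − rank ∂_1 = 6 − 5 = 1, and the invariant factors of ∂_1 are all 1, so H_0 ≅ Z.
  H_1: rank ker ∂_1 − rank ∂_2 = (12 − 5) − 6 = 1, and the invariant factors of ∂_2 are all 1, so H_1 ≅ Z.
  H_2: rank ker ∂_2 − rank ∂_3 = (6 − 6) − 0 = 0, and there is no ∂_3, so H_2 ≅ 0.

As a check, the Euler characteristic is 6 − 12 + 6 = 0, which agrees with 1 − 1 + 0 = 0.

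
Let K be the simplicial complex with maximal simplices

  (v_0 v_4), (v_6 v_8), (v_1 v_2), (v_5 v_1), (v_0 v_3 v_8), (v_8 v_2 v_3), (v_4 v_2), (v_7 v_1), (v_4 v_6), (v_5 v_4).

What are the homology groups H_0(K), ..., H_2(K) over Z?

Order the vertices as v_0 < v_1 < v_2 < v_3 < v_4 < v_5 < v_6 < v_7 < v_8. Listing each simplex with vertices in this order, K has dimension 2 with simplices:

  0-simplices (9): [v_0], [v_1], [v_2], [v_3], [v_4], [v_5], [v_6], [v_7], [v_8]
  1-simplices (13): [v_0,v_3], [v_0,v_4], [v_0,v_8], [v_1,v_2], [v_1,v_5], [v_1,v_7], [v_2,v_3], [v_2,v_4], [v_2,v_8], [v_3,v_8], [v_4,v_5], [v_4,v_6], [v_6,v_8]
  2-simplices (2): [v_0,v_3,v_8], [v_2,v_3,v_8]

Hence C_0 ≅ Z^9, C_1 ≅ Z^13, C_2 ≅ Z^2.

∂_1: C_1 → C_0 is given by ∂[p,q] = [q] − [p]. For instance
  ∂[v_2,v_4] = [v_4] − [v_2].
As a 9×13 matrix over Z this has rank 8, with invariant factors (1,1,1,1,1,1,1,1).

The boundary map ∂_2: C_2 → C_1 acts by ∂[p,q,r] = [q,r] − [p,r] + [p,q]. For instance
  ∂[v_2,v_3,v_8] = [v_3,v_8] − [v_2,v_8] + [v_2,v_3],
  ∂[v_0,v_3,v_8] = [v_3,v_8] − [v_0,v_8] + [v_0,v_3].
The 13×2 boundary matrix has rank 2 and Smith normal form diag(1,1).

From H_k ≅ ker(∂_k) / im(∂_{k+1}) we obtain:

  H_0: rank C_0 − rank ∂_1 = 9 − 8 = 1, and the invariant factors of ∂_1 are all 1, so H_0 ≅ Z.
  H_1: rank ker ∂_1 − rank ∂_2 = (13 − 8) − 2 = 3, and the invariant factors of ∂_2 are all 1, so H_1 ≅ Z^3.
  H_2: rank ker ∂_2 − rank ∂_3 = (2 − 2) − 0 = 0, and there is no ∂_3, so H_2 ≅ 0.

H_0 ≅ Z,  H_1 ≅ Z^3,  H_2 = 0.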